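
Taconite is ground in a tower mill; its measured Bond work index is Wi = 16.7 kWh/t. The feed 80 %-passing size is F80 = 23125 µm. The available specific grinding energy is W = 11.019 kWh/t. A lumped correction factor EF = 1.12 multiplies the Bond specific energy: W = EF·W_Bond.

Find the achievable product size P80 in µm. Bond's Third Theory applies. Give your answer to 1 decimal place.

P80 = 233.2 µm

Bond: W = 10·Wi·(1/√P80 − 1/√F80)
W_Bond = W / EF = 11.019 / 1.12 = 9.8384 kWh/t
P80^(−½) = W_Bond/(10 Wi) + F80^(−½)
  = 9.8384/(10·16.7) + 1/√23125 = 0.058913 + 0.006576 = 0.065488
P80 = (1/0.065488)² = 15.2699² = 233.17 µm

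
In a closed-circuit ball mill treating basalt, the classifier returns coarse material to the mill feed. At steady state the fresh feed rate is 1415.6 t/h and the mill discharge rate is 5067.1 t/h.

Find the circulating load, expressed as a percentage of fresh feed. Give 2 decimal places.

CL = 257.95 %

Mill node: discharge = fresh + recycle.
R = M − F = 5067.1 − 1415.6 = 3651.5 t/h
CL = 100·R/F = 100·3651.5/1415.6 = 257.95 %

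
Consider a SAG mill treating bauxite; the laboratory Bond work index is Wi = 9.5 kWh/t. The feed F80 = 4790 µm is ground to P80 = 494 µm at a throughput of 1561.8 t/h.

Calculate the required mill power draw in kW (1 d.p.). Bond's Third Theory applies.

P = 4531.7 kW

W = 10 Wi (P80^-0.5 − F80^-0.5)
W = 10·9.5·(1/√494 − 1/√4790) = 10·9.5·(0.030543) = 2.9016 kWh/t
P_mill = W·ṁ = 2.9016·1561.8 = 4531.7 kW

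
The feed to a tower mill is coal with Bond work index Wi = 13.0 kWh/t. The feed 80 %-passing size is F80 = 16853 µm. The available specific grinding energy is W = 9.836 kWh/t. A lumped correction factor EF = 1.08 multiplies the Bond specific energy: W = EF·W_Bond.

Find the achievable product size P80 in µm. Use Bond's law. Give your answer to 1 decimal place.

W = 10·Wi·(P80^(-½) − F80^(-½))
W_Bond = W / EF = 9.836 / 1.08 = 9.1074 kWh/t
P80^(−½) = W_Bond/(10 Wi) + F80^(−½)
  = 9.1074/(10·13.0) + 1/√16853 = 0.070057 + 0.007703 = 0.077760
P80 = (1/0.077760)² = 12.8601² = 165.38 µm

P80 = 165.4 µm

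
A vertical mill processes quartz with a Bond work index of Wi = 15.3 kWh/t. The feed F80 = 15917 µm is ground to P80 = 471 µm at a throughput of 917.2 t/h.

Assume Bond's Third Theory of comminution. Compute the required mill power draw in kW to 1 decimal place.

W = 10·Wi·(P80^(-½) − F80^(-½))
W = 10·15.3·(1/√471 − 1/√15917) = 10·15.3·(0.038151) = 5.8371 kWh/t
P = W·T = 5.8371·917.2 = 5353.8 kW

P = 5353.8 kW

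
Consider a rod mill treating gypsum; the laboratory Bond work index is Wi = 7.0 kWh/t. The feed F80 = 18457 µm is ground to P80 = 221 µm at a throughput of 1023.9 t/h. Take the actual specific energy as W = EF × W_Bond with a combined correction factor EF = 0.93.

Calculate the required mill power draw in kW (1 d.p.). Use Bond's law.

P = 3993.1 kW

W = 10 Wi (P80^-0.5 − F80^-0.5)
W = 10·7.0·(1/√221 − 1/√18457) = 10·7.0·(0.059907) = 4.1935 kWh/t
Apply correction: 4.1935 × 0.93 = 3.8999 kWh/t
P_mill = W·ṁ = 3.8999·1023.9 = 3993.1 kW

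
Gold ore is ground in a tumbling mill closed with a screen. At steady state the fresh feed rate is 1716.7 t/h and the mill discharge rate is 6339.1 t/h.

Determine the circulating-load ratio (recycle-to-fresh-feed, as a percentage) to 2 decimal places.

CL = 269.26 %

Discharge = new feed + return, hence
R = M − F = 6339.1 − 1716.7 = 4622.4 t/h
CL = 100·R/F = 100·4622.4/1716.7 = 269.26 %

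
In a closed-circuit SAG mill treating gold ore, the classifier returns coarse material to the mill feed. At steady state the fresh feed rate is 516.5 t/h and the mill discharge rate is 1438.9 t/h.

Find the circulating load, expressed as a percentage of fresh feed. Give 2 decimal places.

Discharge = new feed + return, hence
R = M − F = 1438.9 − 516.5 = 922.4 t/h
CL = 100·R/F = 100·922.4/516.5 = 178.59 %

CL = 178.59 %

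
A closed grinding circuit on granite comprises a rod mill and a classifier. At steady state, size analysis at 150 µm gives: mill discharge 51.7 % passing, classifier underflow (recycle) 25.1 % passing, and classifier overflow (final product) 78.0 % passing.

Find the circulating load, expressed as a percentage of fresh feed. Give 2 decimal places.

CL = 98.87 %

Two-product formula at 150 µm:
d + r·d = r·u + o → r(d−u) = o−d
r = (78.0 − 51.7)/(51.7 − 25.1) = 26.3/26.6 = 0.9887
CL = 100·r = 98.87 %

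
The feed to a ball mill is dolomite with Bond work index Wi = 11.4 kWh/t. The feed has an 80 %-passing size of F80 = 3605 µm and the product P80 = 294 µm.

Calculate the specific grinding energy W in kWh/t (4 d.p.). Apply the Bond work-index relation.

W = 10 Wi (1/√P80 − 1/√F80)  [Bond]
1/√294 = 0.058321;  1/√3605 = 0.016655
W = 10·11.4·(0.058321 − 0.016655) = 4.7499 kWh/t

W = 4.7499 kWh/t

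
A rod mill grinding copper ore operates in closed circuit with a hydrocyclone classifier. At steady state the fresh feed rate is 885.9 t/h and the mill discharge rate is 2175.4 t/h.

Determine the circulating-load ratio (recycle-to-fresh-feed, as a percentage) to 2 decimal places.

CL = 145.56 %

Steady state: M = F + R.
R = M − F = 2175.4 − 885.9 = 1289.5 t/h
CL = 100·R/F = 100·1289.5/885.9 = 145.56 %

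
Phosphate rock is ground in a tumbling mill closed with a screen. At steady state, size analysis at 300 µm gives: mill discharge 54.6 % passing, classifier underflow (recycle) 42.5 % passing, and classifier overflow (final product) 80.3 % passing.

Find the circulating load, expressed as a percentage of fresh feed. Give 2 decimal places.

Mass balance on the −300 µm fraction:
r = (o − d)/(d − u)
r = (80.3 − 54.6)/(54.6 − 42.5) = 25.7/12.1 = 2.1240
CL = 100·r = 212.40 %

CL = 212.40 %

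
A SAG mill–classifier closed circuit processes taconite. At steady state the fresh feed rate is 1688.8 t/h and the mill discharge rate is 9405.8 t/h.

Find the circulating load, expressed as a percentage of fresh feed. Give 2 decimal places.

CL = 456.95 %

Mill node: discharge = fresh + recycle.
R = M − F = 9405.8 − 1688.8 = 7717.0 t/h
CL = 100·R/F = 100·7717.0/1688.8 = 456.95 %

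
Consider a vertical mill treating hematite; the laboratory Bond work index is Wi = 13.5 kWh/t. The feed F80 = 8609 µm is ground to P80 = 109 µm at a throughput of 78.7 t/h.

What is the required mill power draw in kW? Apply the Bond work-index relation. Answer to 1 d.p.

P = 903.1 kW

W = 10·Wi·(P80^(-½) − F80^(-½))
W = 10·13.5·(1/√109 − 1/√8609) = 10·13.5·(0.085005) = 11.4757 kWh/t
Mill draw = 11.4757 × 78.7 = 903.1 kW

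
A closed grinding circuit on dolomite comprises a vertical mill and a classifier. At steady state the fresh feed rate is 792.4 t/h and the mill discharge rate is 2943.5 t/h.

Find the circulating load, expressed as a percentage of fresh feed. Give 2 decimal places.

M = F + R at steady state, so:
R = M − F = 2943.5 − 792.4 = 2151.1 t/h
CL = 100·R/F = 100·2151.1/792.4 = 271.47 %

CL = 271.47 %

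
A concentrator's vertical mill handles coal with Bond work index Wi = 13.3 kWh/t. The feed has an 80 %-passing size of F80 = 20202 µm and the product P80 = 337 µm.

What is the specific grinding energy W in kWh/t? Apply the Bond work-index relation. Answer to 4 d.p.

W = 10·Wi·(P80^(-½) − F80^(-½))
1/√337 = 0.054473;  1/√20202 = 0.007036
W = 10·13.3·(0.054473 − 0.007036) = 6.3092 kWh/t

W = 6.3092 kWh/t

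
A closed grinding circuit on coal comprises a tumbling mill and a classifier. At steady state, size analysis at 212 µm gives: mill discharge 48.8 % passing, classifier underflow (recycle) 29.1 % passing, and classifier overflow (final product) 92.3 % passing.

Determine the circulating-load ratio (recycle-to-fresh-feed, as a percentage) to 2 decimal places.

Let r = R/F. Size balance at 212 µm:
(1+r)d = ru + o → r = (o−d)/(d−u)
r = (92.3 − 48.8)/(48.8 − 29.1) = 43.5/19.7 = 2.2081
CL = 100·r = 220.81 %

CL = 220.81 %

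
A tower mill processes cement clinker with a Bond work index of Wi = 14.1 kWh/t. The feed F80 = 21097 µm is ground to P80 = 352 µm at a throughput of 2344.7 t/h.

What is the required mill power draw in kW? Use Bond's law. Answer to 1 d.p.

P = 15345.1 kW

Bond: W = 10·Wi·(1/√P80 − 1/√F80)
W = 10·14.1·(1/√352 − 1/√21097) = 10·14.1·(0.046415) = 6.5446 kWh/t
Mill draw = 6.5446 × 2344.7 = 15345.1 kW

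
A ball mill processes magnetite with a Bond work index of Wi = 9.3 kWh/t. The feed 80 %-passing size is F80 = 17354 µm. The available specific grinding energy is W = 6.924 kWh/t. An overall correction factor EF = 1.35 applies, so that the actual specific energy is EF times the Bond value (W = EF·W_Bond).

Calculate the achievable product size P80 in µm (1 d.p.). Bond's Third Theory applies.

W = 10·Wi·[P80^(−½) − F80^(−½)]
W_Bond = W / EF = 6.924 / 1.35 = 5.1289 kWh/t
P80^(−½) = W_Bond/(10 Wi) + F80^(−½)
  = 5.1289/(10·9.3) + 1/√17354 = 0.055149 + 0.007591 = 0.062740
P80 = (1/0.062740)² = 15.9387² = 254.04 µm

P80 = 254.0 µm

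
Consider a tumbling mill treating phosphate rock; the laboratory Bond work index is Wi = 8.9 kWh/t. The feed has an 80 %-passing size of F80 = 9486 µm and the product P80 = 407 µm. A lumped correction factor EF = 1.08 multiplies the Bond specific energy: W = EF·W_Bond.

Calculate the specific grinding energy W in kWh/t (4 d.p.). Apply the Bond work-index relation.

W = 10·Wi·[P80^(−½) − F80^(−½)]
1/√407 = 0.049568;  1/√9486 = 0.010267
W = 10·8.9·(0.049568 − 0.010267) = 3.4978 kWh/t
Apply correction: 3.4978 × 1.08 = 3.7776 kWh/t

W = 3.7776 kWh/t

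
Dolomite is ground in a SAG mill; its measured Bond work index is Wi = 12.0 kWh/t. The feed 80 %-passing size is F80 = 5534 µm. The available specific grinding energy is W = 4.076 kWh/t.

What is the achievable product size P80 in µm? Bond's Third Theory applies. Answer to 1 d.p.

W = 10 Wi (1/√P80 − 1/√F80)  [Bond]
P80^(−½) = W/(10 Wi) + F80^(−½)
  = 4.0760/(10·12.0) + 1/√5534 = 0.033967 + 0.013443 = 0.047409
P80 = (1/0.047409)² = 21.0930² = 444.91 µm

P80 = 444.9 µm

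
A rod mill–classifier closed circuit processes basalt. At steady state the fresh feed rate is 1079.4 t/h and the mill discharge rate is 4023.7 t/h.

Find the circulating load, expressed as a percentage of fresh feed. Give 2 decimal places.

CL = 272.77 %

M = F + R at steady state, so:
R = M − F = 4023.7 − 1079.4 = 2944.3 t/h
CL = 100·R/F = 100·2944.3/1079.4 = 272.77 %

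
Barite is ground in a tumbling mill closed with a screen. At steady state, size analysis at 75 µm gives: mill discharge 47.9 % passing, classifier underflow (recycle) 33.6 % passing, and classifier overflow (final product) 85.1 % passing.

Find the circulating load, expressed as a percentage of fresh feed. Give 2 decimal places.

CL = 260.14 %

Let r = R/F. Size balance at 75 µm:
d + r·d = r·u + o → r(d−u) = o−d
r = (85.1 − 47.9)/(47.9 − 33.6) = 37.2/14.3 = 2.6014
CL = 100·r = 260.14 %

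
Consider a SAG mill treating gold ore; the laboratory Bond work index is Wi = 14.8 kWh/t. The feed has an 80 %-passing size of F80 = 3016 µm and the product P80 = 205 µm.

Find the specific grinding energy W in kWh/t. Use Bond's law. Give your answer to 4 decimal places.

W = 7.6418 kWh/t

W = 10 Wi (1/√P80 − 1/√F80)  [Bond]
1/√205 = 0.069843;  1/√3016 = 0.018209
W = 10·14.8·(0.069843 − 0.018209) = 7.6418 kWh/t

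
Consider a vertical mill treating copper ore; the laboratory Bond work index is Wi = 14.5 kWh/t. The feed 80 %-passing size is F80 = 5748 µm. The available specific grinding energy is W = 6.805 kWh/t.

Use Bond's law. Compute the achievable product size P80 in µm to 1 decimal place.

W = 10 Wi (P80^-0.5 − F80^-0.5)
P80^-0.5 = F80^-0.5 + W/(10 Wi)
  = 6.8050/(10·14.5) + 1/√5748 = 0.046931 + 0.013190 = 0.060121
P80 = (1/0.060121)² = 16.6331² = 276.66 µm

P80 = 276.7 µm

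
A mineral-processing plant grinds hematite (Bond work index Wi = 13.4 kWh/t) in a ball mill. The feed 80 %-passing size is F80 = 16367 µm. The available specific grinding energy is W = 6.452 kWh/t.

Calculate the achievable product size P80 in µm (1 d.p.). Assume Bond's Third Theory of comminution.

W = 10 Wi (P80^-0.5 − F80^-0.5)
1/√P80 = 1/√F80 + W/(10·Wi)
  = 6.4520/(10·13.4) + 1/√16367 = 0.048149 + 0.007817 = 0.055966
P80 = (1/0.055966)² = 17.8681² = 319.27 µm

P80 = 319.3 µm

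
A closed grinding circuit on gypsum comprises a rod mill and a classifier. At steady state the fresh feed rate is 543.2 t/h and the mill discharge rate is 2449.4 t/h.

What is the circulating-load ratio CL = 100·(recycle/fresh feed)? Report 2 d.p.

CL = 350.92 %

Mill node: discharge = fresh + recycle.
R = M − F = 2449.4 − 543.2 = 1906.2 t/h
CL = 100·R/F = 100·1906.2/543.2 = 350.92 %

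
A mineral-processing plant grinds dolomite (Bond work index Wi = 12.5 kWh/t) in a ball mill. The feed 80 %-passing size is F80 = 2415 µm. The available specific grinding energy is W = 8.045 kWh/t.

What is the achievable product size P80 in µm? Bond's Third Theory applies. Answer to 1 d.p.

P80 = 139.4 µm

W = 10·Wi·[P80^(−½) − F80^(−½)]
⇒ 1/√P80 = W/(10 Wi) + 1/√F80
  = 8.0450/(10·12.5) + 1/√2415 = 0.064360 + 0.020349 = 0.084709
P80 = (1/0.084709)² = 11.8051² = 139.36 µm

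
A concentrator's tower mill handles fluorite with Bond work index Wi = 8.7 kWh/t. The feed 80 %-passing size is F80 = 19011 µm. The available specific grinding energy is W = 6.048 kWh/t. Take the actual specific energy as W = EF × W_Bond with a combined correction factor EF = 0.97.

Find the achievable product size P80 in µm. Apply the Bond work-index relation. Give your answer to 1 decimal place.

W = 10 Wi (P80^-0.5 − F80^-0.5)
W_Bond = W / EF = 6.048 / 0.97 = 6.2351 kWh/t
P80^(−½) = W_Bond/(10 Wi) + F80^(−½)
  = 6.2351/(10·8.7) + 1/√19011 = 0.071667 + 0.007253 = 0.078920
P80 = (1/0.078920)² = 12.6711² = 160.56 µm

P80 = 160.6 µm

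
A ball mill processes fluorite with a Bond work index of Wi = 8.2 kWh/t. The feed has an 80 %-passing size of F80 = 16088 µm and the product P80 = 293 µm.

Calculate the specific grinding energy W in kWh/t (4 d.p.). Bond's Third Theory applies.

Bond: W = 10·Wi·(1/√P80 − 1/√F80)
1/√293 = 0.058421;  1/√16088 = 0.007884
W = 10·8.2·(0.058421 − 0.007884) = 4.1440 kWh/t

W = 4.1440 kWh/t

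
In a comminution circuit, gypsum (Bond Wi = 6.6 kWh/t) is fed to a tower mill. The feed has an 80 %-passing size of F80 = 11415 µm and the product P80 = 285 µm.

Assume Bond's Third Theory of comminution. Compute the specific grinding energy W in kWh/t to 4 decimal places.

W = 3.2918 kWh/t

Bond:  W = 10 Wi (1/√P − 1/√F)
1/√285 = 0.059235;  1/√11415 = 0.009360
W = 10·6.6·(0.059235 − 0.009360) = 3.2918 kWh/t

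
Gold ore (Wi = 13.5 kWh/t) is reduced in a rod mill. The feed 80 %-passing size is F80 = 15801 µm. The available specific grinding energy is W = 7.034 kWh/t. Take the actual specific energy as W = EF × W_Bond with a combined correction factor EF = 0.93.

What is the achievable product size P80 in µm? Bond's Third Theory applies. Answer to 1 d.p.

P80 = 244.3 µm

W = 10 Wi (1/√P80 − 1/√F80)  [Bond]
W_Bond = W / EF = 7.034 / 0.93 = 7.5634 kWh/t
P80^(−½) = W_Bond/(10 Wi) + F80^(−½)
  = 7.5634/(10·13.5) + 1/√15801 = 0.056025 + 0.007955 = 0.063981
P80 = (1/0.063981)² = 15.6297² = 244.29 µm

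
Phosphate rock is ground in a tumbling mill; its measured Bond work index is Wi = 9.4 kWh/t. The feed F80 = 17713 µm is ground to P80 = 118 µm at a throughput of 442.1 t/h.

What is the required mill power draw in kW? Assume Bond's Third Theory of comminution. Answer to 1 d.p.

P = 3513.4 kW

W = 10·Wi·[P80^(−½) − F80^(−½)]
W = 10·9.4·(1/√118 − 1/√17713) = 10·9.4·(0.084544) = 7.9471 kWh/t
Mill draw = 7.9471 × 442.1 = 3513.4 kW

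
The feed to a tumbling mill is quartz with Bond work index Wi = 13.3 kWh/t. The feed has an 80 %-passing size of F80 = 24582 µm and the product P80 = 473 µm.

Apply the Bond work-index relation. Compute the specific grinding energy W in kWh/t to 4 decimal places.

W = 10·Wi·(P80^(-½) − F80^(-½))
1/√473 = 0.045980;  1/√24582 = 0.006378
W = 10·13.3·(0.045980 − 0.006378) = 5.2671 kWh/t

W = 5.2671 kWh/t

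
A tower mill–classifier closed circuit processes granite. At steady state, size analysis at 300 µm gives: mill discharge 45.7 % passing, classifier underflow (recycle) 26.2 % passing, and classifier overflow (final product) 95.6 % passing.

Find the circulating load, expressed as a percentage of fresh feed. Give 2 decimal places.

CL = 255.90 %

Balance %-passing 300 µm (r = R/F):
d + r·d = r·u + o → r(d−u) = o−d
r = (95.6 − 45.7)/(45.7 − 26.2) = 49.9/19.5 = 2.5590
CL = 100·r = 255.90 %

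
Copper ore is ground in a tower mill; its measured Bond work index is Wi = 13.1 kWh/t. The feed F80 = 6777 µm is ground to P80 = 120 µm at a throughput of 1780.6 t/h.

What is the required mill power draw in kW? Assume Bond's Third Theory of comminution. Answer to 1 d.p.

P = 18460.0 kW

W = 10·Wi·[P80^(−½) − F80^(−½)]
W = 10·13.1·(1/√120 − 1/√6777) = 10·13.1·(0.079140) = 10.3673 kWh/t
P = W·T = 10.3673·1780.6 = 18460.0 kW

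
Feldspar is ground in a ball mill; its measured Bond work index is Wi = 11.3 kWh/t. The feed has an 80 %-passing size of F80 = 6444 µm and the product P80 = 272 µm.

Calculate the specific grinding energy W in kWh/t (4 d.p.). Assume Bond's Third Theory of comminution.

Bond: W = 10·Wi·(1/√P80 − 1/√F80)
1/√272 = 0.060634;  1/√6444 = 0.012457
W = 10·11.3·(0.060634 − 0.012457) = 5.4440 kWh/t

W = 5.4440 kWh/t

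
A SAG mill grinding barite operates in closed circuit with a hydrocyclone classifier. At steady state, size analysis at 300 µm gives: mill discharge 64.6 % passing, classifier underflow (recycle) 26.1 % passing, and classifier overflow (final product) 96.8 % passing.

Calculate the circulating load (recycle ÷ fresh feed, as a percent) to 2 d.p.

Classifier node, passing 300 µm:
(1+r)d = ru + o → r = (o−d)/(d−u)
r = (96.8 − 64.6)/(64.6 − 26.1) = 32.2/38.5 = 0.8364
CL = 100·r = 83.64 %

CL = 83.64 %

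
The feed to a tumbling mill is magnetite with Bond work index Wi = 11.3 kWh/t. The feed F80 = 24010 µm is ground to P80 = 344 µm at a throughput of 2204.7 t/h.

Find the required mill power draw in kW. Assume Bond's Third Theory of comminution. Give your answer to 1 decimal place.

P = 11824.4 kW

W_Bond = 10·Wi·(1/√P₈₀ − 1/√F₈₀)
W = 10·11.3·(1/√344 − 1/√24010) = 10·11.3·(0.047463) = 5.3633 kWh/t
P_mill = W·ṁ = 5.3633·2204.7 = 11824.4 kW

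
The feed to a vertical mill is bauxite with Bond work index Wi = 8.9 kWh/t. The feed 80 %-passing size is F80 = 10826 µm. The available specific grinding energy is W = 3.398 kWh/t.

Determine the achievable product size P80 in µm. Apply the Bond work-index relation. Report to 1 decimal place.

P80 = 437.8 µm

W = 10 Wi / √P80 − 10 Wi / √F80
1/√P80 = 1/√F80 + W/(10·Wi)
  = 3.3980/(10·8.9) + 1/√10826 = 0.038180 + 0.009611 = 0.047791
P80 = (1/0.047791)² = 20.9246² = 437.84 µm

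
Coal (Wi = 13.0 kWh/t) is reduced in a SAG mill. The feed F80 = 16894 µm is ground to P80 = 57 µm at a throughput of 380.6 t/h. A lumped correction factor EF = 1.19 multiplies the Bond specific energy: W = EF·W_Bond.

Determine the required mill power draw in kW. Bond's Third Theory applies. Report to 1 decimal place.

W = 10 Wi (1/√P80 − 1/√F80)  [Bond]
W = 10·13.0·(1/√57 − 1/√16894) = 10·13.0·(0.124760) = 16.2187 kWh/t
W_actual = 1.19 × 16.2187 = 19.3003 kWh/t
P_mill = W·ṁ = 19.3003·380.6 = 7345.7 kW

P = 7345.7 kW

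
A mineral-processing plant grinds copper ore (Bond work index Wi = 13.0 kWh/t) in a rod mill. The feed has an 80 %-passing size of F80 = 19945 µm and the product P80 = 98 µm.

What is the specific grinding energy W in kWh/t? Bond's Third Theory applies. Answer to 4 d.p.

Bond:  W = 10 Wi (1/√P − 1/√F)
1/√98 = 0.101015;  1/√19945 = 0.007081
W = 10·13.0·(0.101015 − 0.007081) = 12.2115 kWh/t

W = 12.2115 kWh/t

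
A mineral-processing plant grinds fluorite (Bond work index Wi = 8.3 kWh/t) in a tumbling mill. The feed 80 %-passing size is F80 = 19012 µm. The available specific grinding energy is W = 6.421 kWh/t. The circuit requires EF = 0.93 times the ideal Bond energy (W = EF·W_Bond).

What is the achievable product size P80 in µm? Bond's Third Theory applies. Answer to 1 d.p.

W = 10·Wi·[P80^(−½) − F80^(−½)]
W_Bond = W / EF = 6.421 / 0.93 = 6.9043 kWh/t
P80^-0.5 = F80^-0.5 + W_Bond/(10 Wi)
  = 6.9043/(10·8.3) + 1/√19012 = 0.083184 + 0.007252 = 0.090437
P80 = (1/0.090437)² = 11.0574² = 122.27 µm

P80 = 122.3 µm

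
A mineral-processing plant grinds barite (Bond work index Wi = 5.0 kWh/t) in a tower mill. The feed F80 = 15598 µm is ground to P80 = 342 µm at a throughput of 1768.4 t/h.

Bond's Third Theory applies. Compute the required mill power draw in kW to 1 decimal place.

Bond:  W = 10 Wi (1/√P − 1/√F)
W = 10·5.0·(1/√342 − 1/√15598) = 10·5.0·(0.046067) = 2.3033 kWh/t
P = W·T = 2.3033·1768.4 = 4073.2 kW

P = 4073.2 kW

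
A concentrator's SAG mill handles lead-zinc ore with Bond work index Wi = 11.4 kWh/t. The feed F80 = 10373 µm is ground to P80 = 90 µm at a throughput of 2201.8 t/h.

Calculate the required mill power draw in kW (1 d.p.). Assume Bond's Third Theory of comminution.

P = 23993.8 kW

W = 10 Wi (P80^-0.5 − F80^-0.5)
W = 10·11.4·(1/√90 − 1/√10373) = 10·11.4·(0.095591) = 10.8973 kWh/t
P_mill = W·ṁ = 10.8973·2201.8 = 23993.8 kW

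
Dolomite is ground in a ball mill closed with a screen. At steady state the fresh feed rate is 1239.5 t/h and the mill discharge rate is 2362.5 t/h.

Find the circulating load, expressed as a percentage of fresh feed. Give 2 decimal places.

M = F + R at steady state, so:
R = M − F = 2362.5 − 1239.5 = 1123.0 t/h
CL = 100·R/F = 100·1123.0/1239.5 = 90.60 %

CL = 90.60 %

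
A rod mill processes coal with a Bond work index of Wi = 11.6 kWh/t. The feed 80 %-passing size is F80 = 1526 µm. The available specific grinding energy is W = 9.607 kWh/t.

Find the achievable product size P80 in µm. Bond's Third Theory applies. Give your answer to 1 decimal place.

Bond: W = 10·Wi·(1/√P80 − 1/√F80)
1/√P80 = 1/√F80 + W/(10·Wi)
  = 9.6070/(10·11.6) + 1/√1526 = 0.082819 + 0.025599 = 0.108418
P80 = (1/0.108418)² = 9.2236² = 85.07 µm

P80 = 85.1 µm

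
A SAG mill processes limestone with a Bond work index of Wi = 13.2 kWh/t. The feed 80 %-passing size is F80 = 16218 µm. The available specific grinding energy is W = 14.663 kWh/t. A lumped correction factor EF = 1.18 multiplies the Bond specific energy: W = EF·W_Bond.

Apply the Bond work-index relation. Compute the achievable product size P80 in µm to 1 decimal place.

P80 = 96.1 µm

W = 10 Wi / √P80 − 10 Wi / √F80
W_Bond = W / EF = 14.663 / 1.18 = 12.4263 kWh/t
⇒ 1/√P80 = W_Bond/(10 Wi) + 1/√F80
  = 12.4263/(10·13.2) + 1/√16218 = 0.094138 + 0.007852 = 0.101991
P80 = (1/0.101991)² = 9.8048² = 96.13 µm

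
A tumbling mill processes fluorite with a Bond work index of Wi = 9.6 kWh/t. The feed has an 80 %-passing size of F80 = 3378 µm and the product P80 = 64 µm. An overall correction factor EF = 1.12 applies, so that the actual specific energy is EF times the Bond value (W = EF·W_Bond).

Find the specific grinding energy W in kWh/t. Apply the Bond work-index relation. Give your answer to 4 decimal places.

W = 11.5901 kWh/t

W = 10·Wi·(P80^(-½) − F80^(-½))
1/√64 = 0.125000;  1/√3378 = 0.017206
W = 10·9.6·(0.125000 − 0.017206) = 10.3483 kWh/t
With EF = 1.12: W = 10.3483·1.12 = 11.5901 kWh/t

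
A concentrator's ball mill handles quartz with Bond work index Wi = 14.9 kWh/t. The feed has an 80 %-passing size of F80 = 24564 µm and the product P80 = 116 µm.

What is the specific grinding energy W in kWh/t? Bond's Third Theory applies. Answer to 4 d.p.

W = 12.8836 kWh/t

W = 10 Wi (P80^-0.5 − F80^-0.5)
1/√116 = 0.092848;  1/√24564 = 0.006380
W = 10·14.9·(0.092848 − 0.006380) = 12.8836 kWh/t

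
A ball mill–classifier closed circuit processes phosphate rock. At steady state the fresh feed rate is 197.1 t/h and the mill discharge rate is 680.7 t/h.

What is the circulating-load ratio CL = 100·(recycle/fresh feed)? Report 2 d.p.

Discharge = new feed + return, hence
R = M − F = 680.7 − 197.1 = 483.6 t/h
CL = 100·R/F = 100·483.6/197.1 = 245.36 %

CL = 245.36 %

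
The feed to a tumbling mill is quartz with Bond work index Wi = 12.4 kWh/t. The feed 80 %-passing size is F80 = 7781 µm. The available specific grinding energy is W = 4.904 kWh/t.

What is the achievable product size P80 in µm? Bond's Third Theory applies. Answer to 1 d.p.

P80 = 386.2 µm

W = 10 Wi (P80^-0.5 − F80^-0.5)
⇒ 1/√P80 = W/(10 Wi) + 1/√F80
  = 4.9040/(10·12.4) + 1/√7781 = 0.039548 + 0.011337 = 0.050885
P80 = (1/0.050885)² = 19.6522² = 386.21 µm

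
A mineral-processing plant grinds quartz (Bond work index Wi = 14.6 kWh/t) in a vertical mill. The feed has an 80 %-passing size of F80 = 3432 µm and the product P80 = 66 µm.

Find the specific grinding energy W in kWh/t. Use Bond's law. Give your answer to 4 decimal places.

W = 15.4792 kWh/t

Bond:  W = 10 Wi (1/√P − 1/√F)
1/√66 = 0.123091;  1/√3432 = 0.017070
W = 10·14.6·(0.123091 − 0.017070) = 15.4792 kWh/t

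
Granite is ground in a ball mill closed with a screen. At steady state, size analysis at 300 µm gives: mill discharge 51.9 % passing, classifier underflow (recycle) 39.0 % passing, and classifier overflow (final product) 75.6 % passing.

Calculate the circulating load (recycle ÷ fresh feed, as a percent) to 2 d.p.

CL = 183.72 %

Mass balance on the −300 µm fraction:
d + r·d = r·u + o → r(d−u) = o−d
r = (75.6 − 51.9)/(51.9 − 39.0) = 23.7/12.9 = 1.8372
CL = 100·r = 183.72 %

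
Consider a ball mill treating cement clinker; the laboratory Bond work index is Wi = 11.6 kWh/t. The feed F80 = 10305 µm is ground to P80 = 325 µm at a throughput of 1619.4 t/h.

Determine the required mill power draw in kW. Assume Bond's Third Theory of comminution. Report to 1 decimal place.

P = 8569.6 kW

W = 10 Wi (P80^-0.5 − F80^-0.5)
W = 10·11.6·(1/√325 − 1/√10305) = 10·11.6·(0.045619) = 5.2918 kWh/t
P_mill = W·ṁ = 5.2918·1619.4 = 8569.6 kW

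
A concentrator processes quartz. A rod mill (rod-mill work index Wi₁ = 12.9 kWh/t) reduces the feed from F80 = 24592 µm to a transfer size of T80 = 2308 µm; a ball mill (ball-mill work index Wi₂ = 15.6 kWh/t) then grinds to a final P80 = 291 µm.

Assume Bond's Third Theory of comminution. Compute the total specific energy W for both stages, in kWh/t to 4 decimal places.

W = 7.7603 kWh/t

W = 10 Wi (1/√P80 − 1/√F80)  [Bond]
Stage 1 (24592→2308 µm, Wi₁=12.9): W₁ = 10·12.9·(0.020815 − 0.006377) = 1.8626 kWh/t
Stage 2 (2308→291 µm, Wi₂=15.6): W₂ = 10·15.6·(0.058621 − 0.020815) = 5.8977 kWh/t
W = W₁ + W₂ = 1.8626 + 5.8977 = 7.7603 kWh/t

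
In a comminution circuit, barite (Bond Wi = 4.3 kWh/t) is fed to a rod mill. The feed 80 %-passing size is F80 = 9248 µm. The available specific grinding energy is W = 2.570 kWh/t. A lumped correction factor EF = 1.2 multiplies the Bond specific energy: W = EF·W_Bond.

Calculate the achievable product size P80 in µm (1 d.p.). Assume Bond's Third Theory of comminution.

P80 = 275.9 µm

Bond: W = 10·Wi·(1/√P80 − 1/√F80)
W_Bond = W / EF = 2.570 / 1.2 = 2.1417 kWh/t
P80^(−½) = W_Bond/(10 Wi) + F80^(−½)
  = 2.1417/(10·4.3) + 1/√9248 = 0.049806 + 0.010399 = 0.060205
P80 = (1/0.060205)² = 16.6100² = 275.89 µm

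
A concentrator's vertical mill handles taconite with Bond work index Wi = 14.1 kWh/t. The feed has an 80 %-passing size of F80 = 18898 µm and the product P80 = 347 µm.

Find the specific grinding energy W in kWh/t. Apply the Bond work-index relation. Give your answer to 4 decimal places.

W = 6.5436 kWh/t

Bond:  W = 10 Wi (1/√P − 1/√F)
1/√347 = 0.053683;  1/√18898 = 0.007274
W = 10·14.1·(0.053683 − 0.007274) = 6.5436 kWh/t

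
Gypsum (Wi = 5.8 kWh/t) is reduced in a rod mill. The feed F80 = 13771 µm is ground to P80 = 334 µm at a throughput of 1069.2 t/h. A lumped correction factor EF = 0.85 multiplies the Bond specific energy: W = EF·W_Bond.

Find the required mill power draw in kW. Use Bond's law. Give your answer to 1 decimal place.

P = 2435.1 kW

W = 10·Wi·[P80^(−½) − F80^(−½)]
W = 10·5.8·(1/√334 − 1/√13771) = 10·5.8·(0.046196) = 2.6794 kWh/t
Corrected W = EF·W_Bond = 0.85·2.6794 = 2.2775 kWh/t
P_mill = W·ṁ = 2.2775·1069.2 = 2435.1 kW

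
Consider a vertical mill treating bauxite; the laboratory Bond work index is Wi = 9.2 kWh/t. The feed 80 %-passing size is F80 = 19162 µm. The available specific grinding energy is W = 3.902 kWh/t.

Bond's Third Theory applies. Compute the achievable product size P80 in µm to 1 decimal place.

Bond:  W = 10 Wi (1/√P − 1/√F)
P80^(−½) = W/(10 Wi) + F80^(−½)
  = 3.9020/(10·9.2) + 1/√19162 = 0.042413 + 0.007224 = 0.049637
P80 = (1/0.049637)² = 20.1462² = 405.87 µm

P80 = 405.9 µm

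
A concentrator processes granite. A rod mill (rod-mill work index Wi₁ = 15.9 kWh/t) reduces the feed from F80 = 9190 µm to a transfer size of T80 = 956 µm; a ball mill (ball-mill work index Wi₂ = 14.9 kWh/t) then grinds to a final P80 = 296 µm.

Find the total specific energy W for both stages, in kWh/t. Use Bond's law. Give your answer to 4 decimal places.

W = 10 Wi (1/√P80 − 1/√F80)  [Bond]
Stage 1 (9190→956 µm, Wi₁=15.9): W₁ = 10·15.9·(0.032342 − 0.010431) = 3.4838 kWh/t
Stage 2 (956→296 µm, Wi₂=14.9): W₂ = 10·14.9·(0.058124 − 0.032342) = 3.8414 kWh/t
W = W₁ + W₂ = 3.4838 + 3.8414 = 7.3253 kWh/t

W = 7.3253 kWh/t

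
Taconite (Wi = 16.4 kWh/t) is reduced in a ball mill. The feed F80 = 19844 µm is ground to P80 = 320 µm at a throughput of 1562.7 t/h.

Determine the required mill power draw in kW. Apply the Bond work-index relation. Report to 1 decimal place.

P = 12507.3 kW

W = 10 Wi (P80^-0.5 − F80^-0.5)
W = 10·16.4·(1/√320 − 1/√19844) = 10·16.4·(0.048803) = 8.0037 kWh/t
P_mill = W·ṁ = 8.0037·1562.7 = 12507.3 kW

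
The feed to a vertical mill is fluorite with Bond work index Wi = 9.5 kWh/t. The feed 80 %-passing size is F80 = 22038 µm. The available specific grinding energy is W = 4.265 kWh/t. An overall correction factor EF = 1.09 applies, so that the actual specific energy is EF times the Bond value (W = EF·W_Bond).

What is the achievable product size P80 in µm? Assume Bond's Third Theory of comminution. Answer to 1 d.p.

W = 10 Wi / √P80 − 10 Wi / √F80
W_Bond = W / EF = 4.265 / 1.09 = 3.9128 kWh/t
P80^(−½) = W_Bond/(10 Wi) + F80^(−½)
  = 3.9128/(10·9.5) + 1/√22038 = 0.041188 + 0.006736 = 0.047924
P80 = (1/0.047924)² = 20.8664² = 435.41 µm

P80 = 435.4 µm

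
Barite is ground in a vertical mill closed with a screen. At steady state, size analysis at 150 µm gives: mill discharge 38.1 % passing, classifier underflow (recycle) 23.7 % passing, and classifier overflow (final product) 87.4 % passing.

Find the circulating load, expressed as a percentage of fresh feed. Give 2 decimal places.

Balance %-passing 150 µm (r = R/F):
Fd + Rd = Ru + Fo ⇒ R/F = (o−d)/(d−u)
r = (87.4 − 38.1)/(38.1 − 23.7) = 49.3/14.4 = 3.4236
CL = 100·r = 342.36 %

CL = 342.36 %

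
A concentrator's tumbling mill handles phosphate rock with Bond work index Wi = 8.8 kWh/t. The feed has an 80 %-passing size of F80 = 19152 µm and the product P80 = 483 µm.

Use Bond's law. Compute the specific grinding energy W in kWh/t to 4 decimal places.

Bond: W = 10·Wi·(1/√P80 − 1/√F80)
1/√483 = 0.045502;  1/√19152 = 0.007226
W = 10·8.8·(0.045502 − 0.007226) = 3.3683 kWh/t

W = 3.3683 kWh/t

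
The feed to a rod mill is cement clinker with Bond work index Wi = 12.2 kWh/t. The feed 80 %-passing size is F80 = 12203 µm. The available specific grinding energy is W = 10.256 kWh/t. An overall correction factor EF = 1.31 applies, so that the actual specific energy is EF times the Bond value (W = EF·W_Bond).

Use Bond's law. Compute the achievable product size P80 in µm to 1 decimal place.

W = 10 Wi / √P80 − 10 Wi / √F80
W_Bond = W / EF = 10.256 / 1.31 = 7.8290 kWh/t
P80^-0.5 = F80^-0.5 + W_Bond/(10 Wi)
  = 7.8290/(10·12.2) + 1/√12203 = 0.064172 + 0.009052 = 0.073225
P80 = (1/0.073225)² = 13.6566² = 186.50 µm

P80 = 186.5 µm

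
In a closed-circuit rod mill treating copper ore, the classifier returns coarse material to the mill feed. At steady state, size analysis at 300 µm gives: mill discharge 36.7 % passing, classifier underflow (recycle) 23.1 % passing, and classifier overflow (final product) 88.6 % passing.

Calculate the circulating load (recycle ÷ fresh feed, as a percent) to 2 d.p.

Balance %-passing 300 µm (r = R/F):
r = (o − d)/(d − u)
r = (88.6 − 36.7)/(36.7 − 23.1) = 51.9/13.6 = 3.8162
CL = 100·r = 381.62 %

CL = 381.62 %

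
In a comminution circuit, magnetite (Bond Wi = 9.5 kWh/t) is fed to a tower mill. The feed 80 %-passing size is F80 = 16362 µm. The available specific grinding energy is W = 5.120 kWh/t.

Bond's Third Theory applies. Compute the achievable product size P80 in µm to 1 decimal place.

Bond:  W = 10 Wi (1/√P − 1/√F)
⇒ 1/√P80 = W/(10·Wi) + 1/√F80
  = 5.1200/(10·9.5) + 1/√16362 = 0.053895 + 0.007818 = 0.061712
P80 = (1/0.061712)² = 16.2042² = 262.58 µm

P80 = 262.6 µm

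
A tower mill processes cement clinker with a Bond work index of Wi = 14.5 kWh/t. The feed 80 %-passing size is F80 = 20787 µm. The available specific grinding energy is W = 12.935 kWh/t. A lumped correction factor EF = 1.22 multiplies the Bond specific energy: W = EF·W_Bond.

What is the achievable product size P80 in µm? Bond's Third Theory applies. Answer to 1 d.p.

P80 = 156.0 µm

W = 10·Wi·(P80^(-½) − F80^(-½))
W_Bond = W / EF = 12.935 / 1.22 = 10.6025 kWh/t
⇒ 1/√P80 = W_Bond/(10 Wi) + 1/√F80
  = 10.6025/(10·14.5) + 1/√20787 = 0.073120 + 0.006936 = 0.080056
P80 = (1/0.080056)² = 12.4912² = 156.03 µm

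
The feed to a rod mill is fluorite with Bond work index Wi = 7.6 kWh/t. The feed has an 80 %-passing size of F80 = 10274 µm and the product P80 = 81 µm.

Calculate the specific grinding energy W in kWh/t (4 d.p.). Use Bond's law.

W = 7.6946 kWh/t

W = 10 Wi / √P80 − 10 Wi / √F80
1/√81 = 0.111111;  1/√10274 = 0.009866
W = 10·7.6·(0.111111 − 0.009866) = 7.6946 kWh/t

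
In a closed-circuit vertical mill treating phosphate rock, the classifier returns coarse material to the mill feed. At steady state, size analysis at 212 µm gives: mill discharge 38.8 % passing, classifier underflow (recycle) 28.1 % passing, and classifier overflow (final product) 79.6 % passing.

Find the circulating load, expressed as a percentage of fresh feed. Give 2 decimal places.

CL = 381.31 %

Balance %-passing 212 µm (r = R/F):
r = (o − d)/(d − u)
r = (79.6 − 38.8)/(38.8 − 28.1) = 40.8/10.7 = 3.8131
CL = 100·r = 381.31 %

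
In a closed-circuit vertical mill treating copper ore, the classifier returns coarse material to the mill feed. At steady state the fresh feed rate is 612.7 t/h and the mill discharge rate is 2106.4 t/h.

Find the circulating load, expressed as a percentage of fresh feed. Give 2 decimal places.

Mill node: discharge = fresh + recycle.
R = M − F = 2106.4 − 612.7 = 1493.7 t/h
CL = 100·R/F = 100·1493.7/612.7 = 243.79 %

CL = 243.79 %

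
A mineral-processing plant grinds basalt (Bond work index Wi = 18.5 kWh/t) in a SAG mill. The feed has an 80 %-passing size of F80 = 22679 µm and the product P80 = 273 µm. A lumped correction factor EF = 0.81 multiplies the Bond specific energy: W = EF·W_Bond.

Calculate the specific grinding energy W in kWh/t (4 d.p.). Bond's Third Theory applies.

W = 8.0743 kWh/t

Bond: W = 10·Wi·(1/√P80 − 1/√F80)
1/√273 = 0.060523;  1/√22679 = 0.006640
W = 10·18.5·(0.060523 − 0.006640) = 9.9683 kWh/t
W_actual = 0.81 × 9.9683 = 8.0743 kWh/t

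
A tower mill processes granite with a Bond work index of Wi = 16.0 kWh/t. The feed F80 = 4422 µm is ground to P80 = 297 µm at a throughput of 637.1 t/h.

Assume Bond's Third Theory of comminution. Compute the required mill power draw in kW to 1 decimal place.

W = 10 Wi (P80^-0.5 − F80^-0.5)
W = 10·16.0·(1/√297 − 1/√4422) = 10·16.0·(0.042988) = 6.8781 kWh/t
P = W·T = 6.8781·637.1 = 4382.0 kW

P = 4382.0 kW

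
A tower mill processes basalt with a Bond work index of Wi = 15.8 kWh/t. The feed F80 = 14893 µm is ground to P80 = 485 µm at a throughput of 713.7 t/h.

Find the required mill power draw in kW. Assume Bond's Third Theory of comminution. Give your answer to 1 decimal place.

P = 4196.4 kW

W = 10·Wi·[P80^(−½) − F80^(−½)]
W = 10·15.8·(1/√485 − 1/√14893) = 10·15.8·(0.037213) = 5.8797 kWh/t
Power = W × throughput = 5.8797 kWh/t × 713.7 t/h = 4196.4 kW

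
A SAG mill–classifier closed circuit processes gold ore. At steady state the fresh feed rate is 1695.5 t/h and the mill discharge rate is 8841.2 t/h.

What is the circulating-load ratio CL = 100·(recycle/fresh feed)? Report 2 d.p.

Steady state: M = F + R.
R = M − F = 8841.2 − 1695.5 = 7145.7 t/h
CL = 100·R/F = 100·7145.7/1695.5 = 421.45 %

CL = 421.45 %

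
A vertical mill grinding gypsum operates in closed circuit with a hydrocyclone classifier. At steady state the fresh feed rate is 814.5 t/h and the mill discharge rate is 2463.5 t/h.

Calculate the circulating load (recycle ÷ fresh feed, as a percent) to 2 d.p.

CL = 202.46 %

M = F + R at steady state, so:
R = M − F = 2463.5 − 814.5 = 1649.0 t/h
CL = 100·R/F = 100·1649.0/814.5 = 202.46 %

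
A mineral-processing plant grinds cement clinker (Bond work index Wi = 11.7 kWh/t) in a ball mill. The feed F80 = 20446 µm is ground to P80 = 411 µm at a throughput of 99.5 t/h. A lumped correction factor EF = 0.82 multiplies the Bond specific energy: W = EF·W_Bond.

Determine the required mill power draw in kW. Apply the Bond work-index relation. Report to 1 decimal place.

P = 404.1 kW

W = 10 Wi (P80^-0.5 − F80^-0.5)
W = 10·11.7·(1/√411 − 1/√20446) = 10·11.7·(0.042333) = 4.9529 kWh/t
Corrected W = EF·W_Bond = 0.82·4.9529 = 4.0614 kWh/t
Mill draw = 4.0614 × 99.5 = 404.1 kW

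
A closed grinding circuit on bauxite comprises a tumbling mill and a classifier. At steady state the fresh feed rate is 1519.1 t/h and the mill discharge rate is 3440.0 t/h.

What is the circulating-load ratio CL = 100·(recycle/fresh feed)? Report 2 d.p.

Mill node: discharge = fresh + recycle.
R = M − F = 3440.0 − 1519.1 = 1920.9 t/h
CL = 100·R/F = 100·1920.9/1519.1 = 126.45 %

CL = 126.45 %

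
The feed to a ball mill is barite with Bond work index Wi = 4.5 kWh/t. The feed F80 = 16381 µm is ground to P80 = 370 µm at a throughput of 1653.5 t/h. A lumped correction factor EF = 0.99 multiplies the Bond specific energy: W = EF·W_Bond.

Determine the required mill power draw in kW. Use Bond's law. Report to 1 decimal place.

P = 3254.0 kW

Bond:  W = 10 Wi (1/√P − 1/√F)
W = 10·4.5·(1/√370 − 1/√16381) = 10·4.5·(0.044174) = 1.9878 kWh/t
W_actual = 0.99 × 1.9878 = 1.9680 kWh/t
P_mill = W·ṁ = 1.9680·1653.5 = 3254.0 kW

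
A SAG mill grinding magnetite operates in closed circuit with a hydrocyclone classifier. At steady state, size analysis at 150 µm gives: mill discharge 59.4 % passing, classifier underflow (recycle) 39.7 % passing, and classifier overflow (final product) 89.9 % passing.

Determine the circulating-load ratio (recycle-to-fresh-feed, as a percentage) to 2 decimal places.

Classifier node, passing 150 µm:
(1+r)d = ru + o → r = (o−d)/(d−u)
r = (89.9 − 59.4)/(59.4 − 39.7) = 30.5/19.7 = 1.5482
CL = 100·r = 154.82 %

CL = 154.82 %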